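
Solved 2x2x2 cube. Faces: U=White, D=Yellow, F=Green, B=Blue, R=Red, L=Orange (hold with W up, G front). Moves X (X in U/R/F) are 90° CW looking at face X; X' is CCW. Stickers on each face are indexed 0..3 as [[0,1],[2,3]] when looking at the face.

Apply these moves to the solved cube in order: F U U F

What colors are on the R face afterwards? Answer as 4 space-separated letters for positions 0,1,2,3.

Answer: W Y W R

Derivation:
After move 1 (F): F=GGGG U=WWOO R=WRWR D=RRYY L=OYOY
After move 2 (U): U=OWOW F=WRGG R=BBWR B=OYBB L=GGOY
After move 3 (U): U=OOWW F=BBGG R=OYWR B=GGBB L=WROY
After move 4 (F): F=GBGB U=OOYR R=WYWR D=WOYY L=WROR
Query: R face = WYWR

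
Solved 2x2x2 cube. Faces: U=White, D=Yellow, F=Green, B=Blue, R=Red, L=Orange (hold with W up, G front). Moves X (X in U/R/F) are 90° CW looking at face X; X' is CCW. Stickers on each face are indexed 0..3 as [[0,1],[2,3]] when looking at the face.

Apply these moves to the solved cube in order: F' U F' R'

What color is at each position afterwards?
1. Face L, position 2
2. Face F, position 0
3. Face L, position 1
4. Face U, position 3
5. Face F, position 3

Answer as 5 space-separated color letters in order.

Answer: O R W O Y

Derivation:
After move 1 (F'): F=GGGG U=WWRR R=YRYR D=OOYY L=OWOW
After move 2 (U): U=RWRW F=YRGG R=BBYR B=OWBB L=GGOW
After move 3 (F'): F=RGYG U=RWBY R=OBOR D=GWYY L=GWOR
After move 4 (R'): R=BROO U=RBBO F=RWYY D=GGYG B=YWWB
Query 1: L[2] = O
Query 2: F[0] = R
Query 3: L[1] = W
Query 4: U[3] = O
Query 5: F[3] = Y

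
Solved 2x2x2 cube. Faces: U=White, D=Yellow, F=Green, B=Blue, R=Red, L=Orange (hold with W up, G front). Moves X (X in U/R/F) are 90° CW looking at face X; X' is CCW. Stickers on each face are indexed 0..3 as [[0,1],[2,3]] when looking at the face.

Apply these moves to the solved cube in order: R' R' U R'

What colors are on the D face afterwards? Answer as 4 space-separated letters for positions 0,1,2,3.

After move 1 (R'): R=RRRR U=WBWB F=GWGW D=YGYG B=YBYB
After move 2 (R'): R=RRRR U=WYWY F=GBGB D=YWYW B=GBGB
After move 3 (U): U=WWYY F=RRGB R=GBRR B=OOGB L=GBOO
After move 4 (R'): R=BRGR U=WGYO F=RWGY D=YRYB B=WOWB
Query: D face = YRYB

Answer: Y R Y B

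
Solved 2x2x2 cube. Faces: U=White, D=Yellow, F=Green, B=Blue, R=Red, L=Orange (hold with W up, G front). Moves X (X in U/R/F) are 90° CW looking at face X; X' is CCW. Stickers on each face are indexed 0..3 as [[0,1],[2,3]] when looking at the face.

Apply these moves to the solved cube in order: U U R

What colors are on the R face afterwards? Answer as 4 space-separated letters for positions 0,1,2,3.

After move 1 (U): U=WWWW F=RRGG R=BBRR B=OOBB L=GGOO
After move 2 (U): U=WWWW F=BBGG R=OORR B=GGBB L=RROO
After move 3 (R): R=RORO U=WBWG F=BYGY D=YBYG B=WGWB
Query: R face = RORO

Answer: R O R O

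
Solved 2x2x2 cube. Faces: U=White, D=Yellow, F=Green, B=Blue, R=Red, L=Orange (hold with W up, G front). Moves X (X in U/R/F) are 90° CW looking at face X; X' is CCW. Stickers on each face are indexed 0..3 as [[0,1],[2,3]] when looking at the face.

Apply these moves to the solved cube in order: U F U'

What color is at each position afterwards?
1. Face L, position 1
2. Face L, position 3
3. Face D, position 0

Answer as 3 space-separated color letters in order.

Answer: O Y R

Derivation:
After move 1 (U): U=WWWW F=RRGG R=BBRR B=OOBB L=GGOO
After move 2 (F): F=GRGR U=WWOG R=WBWR D=RBYY L=GYOY
After move 3 (U'): U=WGWO F=GYGR R=GRWR B=WBBB L=OOOY
Query 1: L[1] = O
Query 2: L[3] = Y
Query 3: D[0] = R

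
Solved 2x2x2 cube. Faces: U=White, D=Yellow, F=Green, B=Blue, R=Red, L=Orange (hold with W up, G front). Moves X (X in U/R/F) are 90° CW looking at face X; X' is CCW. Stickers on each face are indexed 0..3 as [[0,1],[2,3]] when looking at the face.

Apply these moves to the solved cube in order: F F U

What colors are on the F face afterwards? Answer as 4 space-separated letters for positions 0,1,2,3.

After move 1 (F): F=GGGG U=WWOO R=WRWR D=RRYY L=OYOY
After move 2 (F): F=GGGG U=WWYY R=OROR D=WWYY L=OROR
After move 3 (U): U=YWYW F=ORGG R=BBOR B=ORBB L=GGOR
Query: F face = ORGG

Answer: O R G G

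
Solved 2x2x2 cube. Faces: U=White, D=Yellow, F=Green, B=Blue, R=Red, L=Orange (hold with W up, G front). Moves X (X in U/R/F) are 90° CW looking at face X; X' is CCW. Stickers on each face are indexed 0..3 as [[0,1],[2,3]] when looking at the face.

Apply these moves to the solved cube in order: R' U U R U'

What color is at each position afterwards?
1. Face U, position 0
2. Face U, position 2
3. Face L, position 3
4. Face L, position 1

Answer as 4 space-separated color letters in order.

After move 1 (R'): R=RRRR U=WBWB F=GWGW D=YGYG B=YBYB
After move 2 (U): U=WWBB F=RRGW R=YBRR B=OOYB L=GWOO
After move 3 (U): U=BWBW F=YBGW R=OORR B=GWYB L=RROO
After move 4 (R): R=RORO U=BBBW F=YGGG D=YYYG B=WWWB
After move 5 (U'): U=BWBB F=RRGG R=YGRO B=ROWB L=WWOO
Query 1: U[0] = B
Query 2: U[2] = B
Query 3: L[3] = O
Query 4: L[1] = W

Answer: B B O W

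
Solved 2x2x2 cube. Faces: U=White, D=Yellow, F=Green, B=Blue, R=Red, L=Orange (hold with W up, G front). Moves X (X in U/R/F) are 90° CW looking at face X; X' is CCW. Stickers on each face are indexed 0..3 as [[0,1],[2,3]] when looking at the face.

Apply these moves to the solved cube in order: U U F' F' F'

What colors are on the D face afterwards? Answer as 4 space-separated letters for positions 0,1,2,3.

Answer: R O Y Y

Derivation:
After move 1 (U): U=WWWW F=RRGG R=BBRR B=OOBB L=GGOO
After move 2 (U): U=WWWW F=BBGG R=OORR B=GGBB L=RROO
After move 3 (F'): F=BGBG U=WWOR R=YOYR D=ROYY L=RWOW
After move 4 (F'): F=GGBB U=WWYY R=OORR D=WWYY L=RROO
After move 5 (F'): F=GBGB U=WWOR R=WOWR D=ROYY L=RYOY
Query: D face = ROYY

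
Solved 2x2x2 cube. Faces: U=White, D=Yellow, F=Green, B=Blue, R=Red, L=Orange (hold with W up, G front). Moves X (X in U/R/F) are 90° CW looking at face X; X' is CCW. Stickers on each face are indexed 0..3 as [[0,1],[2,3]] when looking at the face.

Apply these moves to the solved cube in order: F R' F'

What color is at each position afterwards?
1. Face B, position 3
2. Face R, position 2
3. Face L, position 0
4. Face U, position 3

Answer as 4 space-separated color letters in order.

Answer: B R O W

Derivation:
After move 1 (F): F=GGGG U=WWOO R=WRWR D=RRYY L=OYOY
After move 2 (R'): R=RRWW U=WBOB F=GWGO D=RGYG B=YBRB
After move 3 (F'): F=WOGG U=WBRW R=GRRW D=YYYG L=OBOO
Query 1: B[3] = B
Query 2: R[2] = R
Query 3: L[0] = O
Query 4: U[3] = W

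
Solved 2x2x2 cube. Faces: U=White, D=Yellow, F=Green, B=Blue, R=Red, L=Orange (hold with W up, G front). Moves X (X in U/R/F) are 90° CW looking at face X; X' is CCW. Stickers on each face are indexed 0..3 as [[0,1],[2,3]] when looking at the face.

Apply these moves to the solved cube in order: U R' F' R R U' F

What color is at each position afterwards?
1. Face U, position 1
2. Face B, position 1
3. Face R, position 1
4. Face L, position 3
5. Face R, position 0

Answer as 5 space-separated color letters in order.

Answer: G Y Y B W

Derivation:
After move 1 (U): U=WWWW F=RRGG R=BBRR B=OOBB L=GGOO
After move 2 (R'): R=BRBR U=WBWO F=RWGW D=YRYG B=YOYB
After move 3 (F'): F=WWRG U=WBBB R=RRYR D=GOYG L=GOOW
After move 4 (R): R=YRRR U=WWBG F=WORG D=GYYY B=BOBB
After move 5 (R): R=RYRR U=WOBG F=WYRY D=GBYB B=GOWB
After move 6 (U'): U=OGWB F=GORY R=WYRR B=RYWB L=GOOW
After move 7 (F): F=RGYO U=OGWO R=WYBR D=RWYB L=GGOB
Query 1: U[1] = G
Query 2: B[1] = Y
Query 3: R[1] = Y
Query 4: L[3] = B
Query 5: R[0] = W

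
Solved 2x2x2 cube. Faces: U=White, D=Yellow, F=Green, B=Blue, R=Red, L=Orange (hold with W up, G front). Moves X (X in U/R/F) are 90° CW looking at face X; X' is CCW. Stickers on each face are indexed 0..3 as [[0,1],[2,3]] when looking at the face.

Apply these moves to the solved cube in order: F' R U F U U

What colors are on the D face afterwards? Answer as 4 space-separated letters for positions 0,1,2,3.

After move 1 (F'): F=GGGG U=WWRR R=YRYR D=OOYY L=OWOW
After move 2 (R): R=YYRR U=WGRG F=GOGY D=OBYB B=RBWB
After move 3 (U): U=RWGG F=YYGY R=RBRR B=OWWB L=GOOW
After move 4 (F): F=GYYY U=RWWO R=GBGR D=RRYB L=GOOB
After move 5 (U): U=WROW F=GBYY R=OWGR B=GOWB L=GYOB
After move 6 (U): U=OWWR F=OWYY R=GOGR B=GYWB L=GBOB
Query: D face = RRYB

Answer: R R Y B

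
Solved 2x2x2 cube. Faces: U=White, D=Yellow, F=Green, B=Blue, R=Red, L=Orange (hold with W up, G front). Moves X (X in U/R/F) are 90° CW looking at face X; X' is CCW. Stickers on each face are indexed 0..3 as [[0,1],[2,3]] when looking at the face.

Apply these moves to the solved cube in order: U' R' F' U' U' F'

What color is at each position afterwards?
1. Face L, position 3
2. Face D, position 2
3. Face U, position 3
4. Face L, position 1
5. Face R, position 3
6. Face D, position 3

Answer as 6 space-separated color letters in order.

After move 1 (U'): U=WWWW F=OOGG R=GGRR B=RRBB L=BBOO
After move 2 (R'): R=GRGR U=WBWR F=OWGW D=YOYG B=YRYB
After move 3 (F'): F=WWOG U=WBGG R=ORYR D=BOYG L=BROW
After move 4 (U'): U=BGWG F=BROG R=WWYR B=ORYB L=YROW
After move 5 (U'): U=GGBW F=YROG R=BRYR B=WWYB L=OROW
After move 6 (F'): F=RGYO U=GGBY R=ORBR D=RWYG L=OWOB
Query 1: L[3] = B
Query 2: D[2] = Y
Query 3: U[3] = Y
Query 4: L[1] = W
Query 5: R[3] = R
Query 6: D[3] = G

Answer: B Y Y W R G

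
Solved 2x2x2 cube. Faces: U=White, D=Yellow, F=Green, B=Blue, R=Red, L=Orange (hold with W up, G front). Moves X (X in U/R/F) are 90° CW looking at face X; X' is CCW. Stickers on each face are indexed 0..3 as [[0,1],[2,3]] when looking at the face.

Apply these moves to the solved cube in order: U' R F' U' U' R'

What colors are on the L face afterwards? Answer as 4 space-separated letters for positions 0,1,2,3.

After move 1 (U'): U=WWWW F=OOGG R=GGRR B=RRBB L=BBOO
After move 2 (R): R=RGRG U=WOWG F=OYGY D=YBYR B=WRWB
After move 3 (F'): F=YYOG U=WORR R=BGYG D=BOYR L=BGOW
After move 4 (U'): U=ORWR F=BGOG R=YYYG B=BGWB L=WROW
After move 5 (U'): U=RROW F=WROG R=BGYG B=YYWB L=BGOW
After move 6 (R'): R=GGBY U=RWOY F=WROW D=BRYG B=RYOB
Query: L face = BGOW

Answer: B G O W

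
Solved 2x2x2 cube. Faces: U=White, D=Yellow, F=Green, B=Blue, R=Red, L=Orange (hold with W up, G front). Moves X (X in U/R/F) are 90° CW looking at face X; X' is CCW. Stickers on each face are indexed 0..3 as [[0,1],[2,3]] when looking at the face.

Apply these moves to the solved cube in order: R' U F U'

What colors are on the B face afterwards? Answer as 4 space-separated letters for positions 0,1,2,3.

After move 1 (R'): R=RRRR U=WBWB F=GWGW D=YGYG B=YBYB
After move 2 (U): U=WWBB F=RRGW R=YBRR B=OOYB L=GWOO
After move 3 (F): F=GRWR U=WWOW R=BBBR D=RYYG L=GYOG
After move 4 (U'): U=WWWO F=GYWR R=GRBR B=BBYB L=OOOG
Query: B face = BBYB

Answer: B B Y B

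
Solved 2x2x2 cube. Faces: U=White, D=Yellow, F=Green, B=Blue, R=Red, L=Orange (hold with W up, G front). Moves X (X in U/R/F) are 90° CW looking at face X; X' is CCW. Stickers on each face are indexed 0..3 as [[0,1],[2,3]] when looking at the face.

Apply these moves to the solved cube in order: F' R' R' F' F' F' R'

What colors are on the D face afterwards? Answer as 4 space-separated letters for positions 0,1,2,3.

Answer: R G Y B

Derivation:
After move 1 (F'): F=GGGG U=WWRR R=YRYR D=OOYY L=OWOW
After move 2 (R'): R=RRYY U=WBRB F=GWGR D=OGYG B=YBOB
After move 3 (R'): R=RYRY U=WORY F=GBGB D=OWYR B=GBGB
After move 4 (F'): F=BBGG U=WORR R=WYOY D=WWYR L=OYOR
After move 5 (F'): F=BGBG U=WOWO R=WYWY D=YRYR L=OROR
After move 6 (F'): F=GGBB U=WOWW R=RYYY D=RRYR L=OOOW
After move 7 (R'): R=YYRY U=WGWG F=GOBW D=RGYB B=RBRB
Query: D face = RGYB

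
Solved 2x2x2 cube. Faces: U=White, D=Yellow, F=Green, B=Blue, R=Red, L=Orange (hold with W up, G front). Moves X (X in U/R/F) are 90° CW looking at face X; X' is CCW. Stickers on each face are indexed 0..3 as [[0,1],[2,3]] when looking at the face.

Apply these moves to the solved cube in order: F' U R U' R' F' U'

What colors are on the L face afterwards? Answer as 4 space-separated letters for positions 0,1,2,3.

Answer: O B O R

Derivation:
After move 1 (F'): F=GGGG U=WWRR R=YRYR D=OOYY L=OWOW
After move 2 (U): U=RWRW F=YRGG R=BBYR B=OWBB L=GGOW
After move 3 (R): R=YBRB U=RRRG F=YOGY D=OBYO B=WWWB
After move 4 (U'): U=RGRR F=GGGY R=YORB B=YBWB L=WWOW
After move 5 (R'): R=OBYR U=RWRY F=GGGR D=OGYY B=OBBB
After move 6 (F'): F=GRGG U=RWOY R=GBOR D=WWYY L=WYOR
After move 7 (U'): U=WYRO F=WYGG R=GROR B=GBBB L=OBOR
Query: L face = OBOR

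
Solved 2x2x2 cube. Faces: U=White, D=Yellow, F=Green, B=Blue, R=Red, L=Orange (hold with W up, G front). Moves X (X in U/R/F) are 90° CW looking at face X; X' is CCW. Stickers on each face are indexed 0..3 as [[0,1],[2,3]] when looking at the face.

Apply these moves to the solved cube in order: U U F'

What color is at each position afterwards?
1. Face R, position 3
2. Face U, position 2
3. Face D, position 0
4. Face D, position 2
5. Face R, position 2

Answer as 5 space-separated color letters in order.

After move 1 (U): U=WWWW F=RRGG R=BBRR B=OOBB L=GGOO
After move 2 (U): U=WWWW F=BBGG R=OORR B=GGBB L=RROO
After move 3 (F'): F=BGBG U=WWOR R=YOYR D=ROYY L=RWOW
Query 1: R[3] = R
Query 2: U[2] = O
Query 3: D[0] = R
Query 4: D[2] = Y
Query 5: R[2] = Y

Answer: R O R Y Y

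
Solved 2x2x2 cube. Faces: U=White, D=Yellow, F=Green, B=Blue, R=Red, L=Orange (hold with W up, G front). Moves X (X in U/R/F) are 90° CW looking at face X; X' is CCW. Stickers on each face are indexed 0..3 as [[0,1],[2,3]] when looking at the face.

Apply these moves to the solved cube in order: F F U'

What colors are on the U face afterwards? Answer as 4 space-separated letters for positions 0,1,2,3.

Answer: W Y W Y

Derivation:
After move 1 (F): F=GGGG U=WWOO R=WRWR D=RRYY L=OYOY
After move 2 (F): F=GGGG U=WWYY R=OROR D=WWYY L=OROR
After move 3 (U'): U=WYWY F=ORGG R=GGOR B=ORBB L=BBOR
Query: U face = WYWY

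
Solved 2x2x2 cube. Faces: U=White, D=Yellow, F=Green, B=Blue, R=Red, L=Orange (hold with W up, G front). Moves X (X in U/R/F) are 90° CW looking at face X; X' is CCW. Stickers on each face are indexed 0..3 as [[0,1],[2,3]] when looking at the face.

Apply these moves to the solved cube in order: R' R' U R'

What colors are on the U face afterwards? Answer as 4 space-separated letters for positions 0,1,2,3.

Answer: W G Y O

Derivation:
After move 1 (R'): R=RRRR U=WBWB F=GWGW D=YGYG B=YBYB
After move 2 (R'): R=RRRR U=WYWY F=GBGB D=YWYW B=GBGB
After move 3 (U): U=WWYY F=RRGB R=GBRR B=OOGB L=GBOO
After move 4 (R'): R=BRGR U=WGYO F=RWGY D=YRYB B=WOWB
Query: U face = WGYO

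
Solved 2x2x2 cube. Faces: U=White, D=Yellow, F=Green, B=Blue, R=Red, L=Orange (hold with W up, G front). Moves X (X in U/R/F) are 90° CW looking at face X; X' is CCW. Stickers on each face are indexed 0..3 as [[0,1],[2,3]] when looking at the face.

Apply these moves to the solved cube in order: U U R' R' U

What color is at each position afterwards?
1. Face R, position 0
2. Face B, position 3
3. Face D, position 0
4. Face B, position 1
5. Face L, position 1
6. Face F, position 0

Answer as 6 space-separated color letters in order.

After move 1 (U): U=WWWW F=RRGG R=BBRR B=OOBB L=GGOO
After move 2 (U): U=WWWW F=BBGG R=OORR B=GGBB L=RROO
After move 3 (R'): R=OROR U=WBWG F=BWGW D=YBYG B=YGYB
After move 4 (R'): R=RROO U=WYWY F=BBGG D=YWYW B=GGBB
After move 5 (U): U=WWYY F=RRGG R=GGOO B=RRBB L=BBOO
Query 1: R[0] = G
Query 2: B[3] = B
Query 3: D[0] = Y
Query 4: B[1] = R
Query 5: L[1] = B
Query 6: F[0] = R

Answer: G B Y R B R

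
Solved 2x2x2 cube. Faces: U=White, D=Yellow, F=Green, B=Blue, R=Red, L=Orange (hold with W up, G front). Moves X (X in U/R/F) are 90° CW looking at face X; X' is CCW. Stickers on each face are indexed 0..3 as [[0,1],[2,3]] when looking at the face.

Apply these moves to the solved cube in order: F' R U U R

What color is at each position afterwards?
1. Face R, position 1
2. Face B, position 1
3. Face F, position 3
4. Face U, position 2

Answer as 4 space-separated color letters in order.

Answer: O O B G

Derivation:
After move 1 (F'): F=GGGG U=WWRR R=YRYR D=OOYY L=OWOW
After move 2 (R): R=YYRR U=WGRG F=GOGY D=OBYB B=RBWB
After move 3 (U): U=RWGG F=YYGY R=RBRR B=OWWB L=GOOW
After move 4 (U): U=GRGW F=RBGY R=OWRR B=GOWB L=YYOW
After move 5 (R): R=RORW U=GBGY F=RBGB D=OWYG B=WORB
Query 1: R[1] = O
Query 2: B[1] = O
Query 3: F[3] = B
Query 4: U[2] = G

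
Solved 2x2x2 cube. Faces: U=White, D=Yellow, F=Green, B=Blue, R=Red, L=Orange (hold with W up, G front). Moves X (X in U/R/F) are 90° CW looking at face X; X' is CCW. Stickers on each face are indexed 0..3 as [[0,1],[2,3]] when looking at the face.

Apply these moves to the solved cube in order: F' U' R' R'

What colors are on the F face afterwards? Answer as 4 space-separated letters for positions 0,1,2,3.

Answer: O B G Y

Derivation:
After move 1 (F'): F=GGGG U=WWRR R=YRYR D=OOYY L=OWOW
After move 2 (U'): U=WRWR F=OWGG R=GGYR B=YRBB L=BBOW
After move 3 (R'): R=GRGY U=WBWY F=ORGR D=OWYG B=YROB
After move 4 (R'): R=RYGG U=WOWY F=OBGY D=ORYR B=GRWB
Query: F face = OBGY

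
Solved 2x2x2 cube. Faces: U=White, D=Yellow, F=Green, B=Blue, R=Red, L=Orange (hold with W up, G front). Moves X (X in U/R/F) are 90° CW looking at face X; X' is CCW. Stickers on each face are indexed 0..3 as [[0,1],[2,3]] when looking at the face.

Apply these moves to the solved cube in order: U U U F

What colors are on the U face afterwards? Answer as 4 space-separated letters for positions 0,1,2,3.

Answer: W W O B

Derivation:
After move 1 (U): U=WWWW F=RRGG R=BBRR B=OOBB L=GGOO
After move 2 (U): U=WWWW F=BBGG R=OORR B=GGBB L=RROO
After move 3 (U): U=WWWW F=OOGG R=GGRR B=RRBB L=BBOO
After move 4 (F): F=GOGO U=WWOB R=WGWR D=RGYY L=BYOY
Query: U face = WWOB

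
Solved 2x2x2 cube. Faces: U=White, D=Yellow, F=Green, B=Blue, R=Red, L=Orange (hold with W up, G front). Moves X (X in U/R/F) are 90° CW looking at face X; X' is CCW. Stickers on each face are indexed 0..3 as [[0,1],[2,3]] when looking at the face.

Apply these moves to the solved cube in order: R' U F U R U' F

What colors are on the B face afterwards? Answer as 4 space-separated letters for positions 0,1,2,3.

After move 1 (R'): R=RRRR U=WBWB F=GWGW D=YGYG B=YBYB
After move 2 (U): U=WWBB F=RRGW R=YBRR B=OOYB L=GWOO
After move 3 (F): F=GRWR U=WWOW R=BBBR D=RYYG L=GYOG
After move 4 (U): U=OWWW F=BBWR R=OOBR B=GYYB L=GROG
After move 5 (R): R=BORO U=OBWR F=BYWG D=RYYG B=WYWB
After move 6 (U'): U=BROW F=GRWG R=BYRO B=BOWB L=WYOG
After move 7 (F): F=WGGR U=BRGY R=OYWO D=RBYG L=WROY
Query: B face = BOWB

Answer: B O W B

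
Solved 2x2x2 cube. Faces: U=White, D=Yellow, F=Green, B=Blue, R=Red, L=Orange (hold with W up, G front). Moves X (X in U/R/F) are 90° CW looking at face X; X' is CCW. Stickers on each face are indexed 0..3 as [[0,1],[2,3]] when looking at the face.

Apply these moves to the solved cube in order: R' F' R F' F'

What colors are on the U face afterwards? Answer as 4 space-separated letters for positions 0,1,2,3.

Answer: W W Y O

Derivation:
After move 1 (R'): R=RRRR U=WBWB F=GWGW D=YGYG B=YBYB
After move 2 (F'): F=WWGG U=WBRR R=GRYR D=OOYG L=OBOW
After move 3 (R): R=YGRR U=WWRG F=WOGG D=OYYY B=RBBB
After move 4 (F'): F=OGWG U=WWYR R=YGOR D=BWYY L=OGOR
After move 5 (F'): F=GGOW U=WWYO R=WGBR D=GRYY L=OROY
Query: U face = WWYO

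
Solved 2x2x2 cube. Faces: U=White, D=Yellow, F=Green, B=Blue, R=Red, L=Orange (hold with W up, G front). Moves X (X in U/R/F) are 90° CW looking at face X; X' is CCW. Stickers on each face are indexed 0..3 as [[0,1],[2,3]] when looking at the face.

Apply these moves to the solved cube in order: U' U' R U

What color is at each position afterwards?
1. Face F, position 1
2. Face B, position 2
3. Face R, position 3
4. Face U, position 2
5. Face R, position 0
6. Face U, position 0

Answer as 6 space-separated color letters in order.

After move 1 (U'): U=WWWW F=OOGG R=GGRR B=RRBB L=BBOO
After move 2 (U'): U=WWWW F=BBGG R=OORR B=GGBB L=RROO
After move 3 (R): R=RORO U=WBWG F=BYGY D=YBYG B=WGWB
After move 4 (U): U=WWGB F=ROGY R=WGRO B=RRWB L=BYOO
Query 1: F[1] = O
Query 2: B[2] = W
Query 3: R[3] = O
Query 4: U[2] = G
Query 5: R[0] = W
Query 6: U[0] = W

Answer: O W O G W W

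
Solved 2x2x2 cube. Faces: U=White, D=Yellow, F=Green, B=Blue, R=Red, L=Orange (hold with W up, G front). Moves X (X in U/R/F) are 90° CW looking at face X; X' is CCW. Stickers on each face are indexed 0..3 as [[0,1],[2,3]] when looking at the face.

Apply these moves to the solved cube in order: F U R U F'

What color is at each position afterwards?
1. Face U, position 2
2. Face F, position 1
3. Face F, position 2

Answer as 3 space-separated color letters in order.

After move 1 (F): F=GGGG U=WWOO R=WRWR D=RRYY L=OYOY
After move 2 (U): U=OWOW F=WRGG R=BBWR B=OYBB L=GGOY
After move 3 (R): R=WBRB U=OROG F=WRGY D=RBYO B=WYWB
After move 4 (U): U=OOGR F=WBGY R=WYRB B=GGWB L=WROY
After move 5 (F'): F=BYWG U=OOWR R=BYRB D=RYYO L=WROG
Query 1: U[2] = W
Query 2: F[1] = Y
Query 3: F[2] = W

Answer: W Y W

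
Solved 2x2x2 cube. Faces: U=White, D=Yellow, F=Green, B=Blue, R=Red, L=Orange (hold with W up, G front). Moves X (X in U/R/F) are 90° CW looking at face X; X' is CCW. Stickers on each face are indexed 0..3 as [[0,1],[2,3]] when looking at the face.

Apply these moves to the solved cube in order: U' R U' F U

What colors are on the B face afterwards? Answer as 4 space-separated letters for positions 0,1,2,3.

Answer: W Y W B

Derivation:
After move 1 (U'): U=WWWW F=OOGG R=GGRR B=RRBB L=BBOO
After move 2 (R): R=RGRG U=WOWG F=OYGY D=YBYR B=WRWB
After move 3 (U'): U=OGWW F=BBGY R=OYRG B=RGWB L=WROO
After move 4 (F): F=GBYB U=OGOR R=WYWG D=ROYR L=WYOB
After move 5 (U): U=OORG F=WYYB R=RGWG B=WYWB L=GBOB
Query: B face = WYWB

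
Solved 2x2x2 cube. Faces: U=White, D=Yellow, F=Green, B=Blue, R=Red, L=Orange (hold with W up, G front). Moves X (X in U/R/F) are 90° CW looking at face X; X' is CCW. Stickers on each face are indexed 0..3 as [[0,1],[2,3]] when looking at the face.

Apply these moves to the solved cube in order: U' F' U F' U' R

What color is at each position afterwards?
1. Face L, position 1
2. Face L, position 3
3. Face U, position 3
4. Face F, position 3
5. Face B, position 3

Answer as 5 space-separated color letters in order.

Answer: W R O Y B

Derivation:
After move 1 (U'): U=WWWW F=OOGG R=GGRR B=RRBB L=BBOO
After move 2 (F'): F=OGOG U=WWGR R=YGYR D=BOYY L=BWOW
After move 3 (U): U=GWRW F=YGOG R=RRYR B=BWBB L=OGOW
After move 4 (F'): F=GGYO U=GWRY R=ORBR D=GWYY L=OWOR
After move 5 (U'): U=WYGR F=OWYO R=GGBR B=ORBB L=BWOR
After move 6 (R): R=BGRG U=WWGO F=OWYY D=GBYO B=RRYB
Query 1: L[1] = W
Query 2: L[3] = R
Query 3: U[3] = O
Query 4: F[3] = Y
Query 5: B[3] = B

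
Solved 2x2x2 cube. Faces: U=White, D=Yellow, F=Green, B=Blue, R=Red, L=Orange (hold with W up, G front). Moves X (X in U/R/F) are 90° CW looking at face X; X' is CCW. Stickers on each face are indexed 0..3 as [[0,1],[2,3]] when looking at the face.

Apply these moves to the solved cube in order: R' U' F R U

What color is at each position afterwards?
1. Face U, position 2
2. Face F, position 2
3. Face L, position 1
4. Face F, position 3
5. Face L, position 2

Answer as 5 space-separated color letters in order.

After move 1 (R'): R=RRRR U=WBWB F=GWGW D=YGYG B=YBYB
After move 2 (U'): U=BBWW F=OOGW R=GWRR B=RRYB L=YBOO
After move 3 (F): F=GOWO U=BBOB R=WWWR D=RGYG L=YYOG
After move 4 (R): R=WWRW U=BOOO F=GGWG D=RYYR B=BRBB
After move 5 (U): U=OBOO F=WWWG R=BRRW B=YYBB L=GGOG
Query 1: U[2] = O
Query 2: F[2] = W
Query 3: L[1] = G
Query 4: F[3] = G
Query 5: L[2] = O

Answer: O W G G O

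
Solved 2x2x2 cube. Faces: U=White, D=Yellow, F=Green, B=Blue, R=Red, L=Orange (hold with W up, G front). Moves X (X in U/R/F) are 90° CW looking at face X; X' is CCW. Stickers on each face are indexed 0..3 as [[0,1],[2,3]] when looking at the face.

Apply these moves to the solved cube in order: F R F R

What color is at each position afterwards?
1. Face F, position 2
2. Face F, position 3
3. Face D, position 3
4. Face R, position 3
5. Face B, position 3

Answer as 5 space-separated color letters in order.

After move 1 (F): F=GGGG U=WWOO R=WRWR D=RRYY L=OYOY
After move 2 (R): R=WWRR U=WGOG F=GRGY D=RBYB B=OBWB
After move 3 (F): F=GGYR U=WGYY R=OWGR D=RWYB L=OROB
After move 4 (R): R=GORW U=WGYR F=GWYB D=RWYO B=YBGB
Query 1: F[2] = Y
Query 2: F[3] = B
Query 3: D[3] = O
Query 4: R[3] = W
Query 5: B[3] = B

Answer: Y B O W B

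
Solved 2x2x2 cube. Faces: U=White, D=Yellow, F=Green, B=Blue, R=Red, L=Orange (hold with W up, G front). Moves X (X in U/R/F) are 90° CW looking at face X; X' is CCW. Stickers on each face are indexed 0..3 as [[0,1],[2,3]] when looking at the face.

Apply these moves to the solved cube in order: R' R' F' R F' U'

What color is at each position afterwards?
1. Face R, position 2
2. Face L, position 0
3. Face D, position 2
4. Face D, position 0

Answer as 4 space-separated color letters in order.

Answer: O R Y Y

Derivation:
After move 1 (R'): R=RRRR U=WBWB F=GWGW D=YGYG B=YBYB
After move 2 (R'): R=RRRR U=WYWY F=GBGB D=YWYW B=GBGB
After move 3 (F'): F=BBGG U=WYRR R=WRYR D=OOYW L=OYOW
After move 4 (R): R=YWRR U=WBRG F=BOGW D=OGYG B=RBYB
After move 5 (F'): F=OWBG U=WBYR R=GWOR D=YWYG L=OGOR
After move 6 (U'): U=BRWY F=OGBG R=OWOR B=GWYB L=RBOR
Query 1: R[2] = O
Query 2: L[0] = R
Query 3: D[2] = Y
Query 4: D[0] = Y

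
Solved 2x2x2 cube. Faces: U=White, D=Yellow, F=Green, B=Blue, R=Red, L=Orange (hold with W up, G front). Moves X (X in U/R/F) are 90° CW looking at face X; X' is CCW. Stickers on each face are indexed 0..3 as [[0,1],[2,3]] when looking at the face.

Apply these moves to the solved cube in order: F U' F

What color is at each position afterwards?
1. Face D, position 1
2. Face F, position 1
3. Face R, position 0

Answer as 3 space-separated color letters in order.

Answer: G O W

Derivation:
After move 1 (F): F=GGGG U=WWOO R=WRWR D=RRYY L=OYOY
After move 2 (U'): U=WOWO F=OYGG R=GGWR B=WRBB L=BBOY
After move 3 (F): F=GOGY U=WOYB R=WGOR D=WGYY L=BROR
Query 1: D[1] = G
Query 2: F[1] = O
Query 3: R[0] = W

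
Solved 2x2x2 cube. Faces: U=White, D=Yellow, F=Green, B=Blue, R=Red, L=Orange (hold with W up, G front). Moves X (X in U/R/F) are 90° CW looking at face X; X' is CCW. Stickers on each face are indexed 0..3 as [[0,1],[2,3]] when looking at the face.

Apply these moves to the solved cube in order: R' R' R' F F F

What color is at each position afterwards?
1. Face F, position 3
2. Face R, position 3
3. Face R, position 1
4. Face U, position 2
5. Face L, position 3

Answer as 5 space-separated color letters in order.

After move 1 (R'): R=RRRR U=WBWB F=GWGW D=YGYG B=YBYB
After move 2 (R'): R=RRRR U=WYWY F=GBGB D=YWYW B=GBGB
After move 3 (R'): R=RRRR U=WGWG F=GYGY D=YBYB B=WBWB
After move 4 (F): F=GGYY U=WGOO R=WRGR D=RRYB L=OYOB
After move 5 (F): F=YGYG U=WGBY R=OROR D=GWYB L=OROR
After move 6 (F): F=YYGG U=WGRR R=BRYR D=OOYB L=OGOW
Query 1: F[3] = G
Query 2: R[3] = R
Query 3: R[1] = R
Query 4: U[2] = R
Query 5: L[3] = W

Answer: G R R R W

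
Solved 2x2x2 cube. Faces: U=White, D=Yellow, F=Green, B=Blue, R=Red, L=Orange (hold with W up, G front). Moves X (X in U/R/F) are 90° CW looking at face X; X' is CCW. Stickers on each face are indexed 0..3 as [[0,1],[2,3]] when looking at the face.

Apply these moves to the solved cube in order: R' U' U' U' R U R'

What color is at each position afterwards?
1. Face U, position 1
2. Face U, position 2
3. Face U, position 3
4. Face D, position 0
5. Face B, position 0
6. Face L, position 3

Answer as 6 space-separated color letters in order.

Answer: W W G Y O O

Derivation:
After move 1 (R'): R=RRRR U=WBWB F=GWGW D=YGYG B=YBYB
After move 2 (U'): U=BBWW F=OOGW R=GWRR B=RRYB L=YBOO
After move 3 (U'): U=BWBW F=YBGW R=OORR B=GWYB L=RROO
After move 4 (U'): U=WWBB F=RRGW R=YBRR B=OOYB L=GWOO
After move 5 (R): R=RYRB U=WRBW F=RGGG D=YYYO B=BOWB
After move 6 (U): U=BWWR F=RYGG R=BORB B=GWWB L=RGOO
After move 7 (R'): R=OBBR U=BWWG F=RWGR D=YYYG B=OWYB
Query 1: U[1] = W
Query 2: U[2] = W
Query 3: U[3] = G
Query 4: D[0] = Y
Query 5: B[0] = O
Query 6: L[3] = O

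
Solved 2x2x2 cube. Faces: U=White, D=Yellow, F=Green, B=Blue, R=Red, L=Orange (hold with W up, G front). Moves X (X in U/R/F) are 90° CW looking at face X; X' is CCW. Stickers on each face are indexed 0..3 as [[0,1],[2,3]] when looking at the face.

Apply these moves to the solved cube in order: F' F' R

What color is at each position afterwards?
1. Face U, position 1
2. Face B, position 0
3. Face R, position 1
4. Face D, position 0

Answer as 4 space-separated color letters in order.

After move 1 (F'): F=GGGG U=WWRR R=YRYR D=OOYY L=OWOW
After move 2 (F'): F=GGGG U=WWYY R=OROR D=WWYY L=OROR
After move 3 (R): R=OORR U=WGYG F=GWGY D=WBYB B=YBWB
Query 1: U[1] = G
Query 2: B[0] = Y
Query 3: R[1] = O
Query 4: D[0] = W

Answer: G Y O W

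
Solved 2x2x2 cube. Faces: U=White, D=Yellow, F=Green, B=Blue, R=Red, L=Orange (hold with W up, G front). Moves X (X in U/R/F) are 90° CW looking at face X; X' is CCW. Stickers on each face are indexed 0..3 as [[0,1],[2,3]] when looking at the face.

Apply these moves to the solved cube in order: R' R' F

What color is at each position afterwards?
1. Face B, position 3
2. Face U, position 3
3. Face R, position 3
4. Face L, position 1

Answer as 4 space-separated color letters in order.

Answer: B O R Y

Derivation:
After move 1 (R'): R=RRRR U=WBWB F=GWGW D=YGYG B=YBYB
After move 2 (R'): R=RRRR U=WYWY F=GBGB D=YWYW B=GBGB
After move 3 (F): F=GGBB U=WYOO R=WRYR D=RRYW L=OYOW
Query 1: B[3] = B
Query 2: U[3] = O
Query 3: R[3] = R
Query 4: L[1] = Y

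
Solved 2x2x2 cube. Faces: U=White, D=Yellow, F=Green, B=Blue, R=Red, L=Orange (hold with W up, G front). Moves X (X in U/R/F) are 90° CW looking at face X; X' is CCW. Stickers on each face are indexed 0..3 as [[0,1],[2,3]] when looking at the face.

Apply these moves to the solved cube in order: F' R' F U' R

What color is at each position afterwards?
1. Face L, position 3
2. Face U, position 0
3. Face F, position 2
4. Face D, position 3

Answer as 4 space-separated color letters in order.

Answer: G B R R

Derivation:
After move 1 (F'): F=GGGG U=WWRR R=YRYR D=OOYY L=OWOW
After move 2 (R'): R=RRYY U=WBRB F=GWGR D=OGYG B=YBOB
After move 3 (F): F=GGRW U=WBWW R=RRBY D=YRYG L=OOOG
After move 4 (U'): U=BWWW F=OORW R=GGBY B=RROB L=YBOG
After move 5 (R): R=BGYG U=BOWW F=ORRG D=YOYR B=WRWB
Query 1: L[3] = G
Query 2: U[0] = B
Query 3: F[2] = R
Query 4: D[3] = R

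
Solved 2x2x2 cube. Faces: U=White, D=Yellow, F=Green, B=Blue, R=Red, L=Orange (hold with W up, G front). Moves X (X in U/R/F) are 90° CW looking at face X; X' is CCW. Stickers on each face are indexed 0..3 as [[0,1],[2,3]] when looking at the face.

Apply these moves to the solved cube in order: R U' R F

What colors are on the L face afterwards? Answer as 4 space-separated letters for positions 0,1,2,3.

After move 1 (R): R=RRRR U=WGWG F=GYGY D=YBYB B=WBWB
After move 2 (U'): U=GGWW F=OOGY R=GYRR B=RRWB L=WBOO
After move 3 (R): R=RGRY U=GOWY F=OBGB D=YWYR B=WRGB
After move 4 (F): F=GOBB U=GOOB R=WGYY D=RRYR L=WYOW
Query: L face = WYOW

Answer: W Y O W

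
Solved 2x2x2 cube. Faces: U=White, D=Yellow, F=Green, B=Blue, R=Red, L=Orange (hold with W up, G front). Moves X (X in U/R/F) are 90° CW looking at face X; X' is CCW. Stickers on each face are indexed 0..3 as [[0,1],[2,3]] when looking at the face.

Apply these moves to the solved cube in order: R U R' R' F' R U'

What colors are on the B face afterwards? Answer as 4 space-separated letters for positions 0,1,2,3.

After move 1 (R): R=RRRR U=WGWG F=GYGY D=YBYB B=WBWB
After move 2 (U): U=WWGG F=RRGY R=WBRR B=OOWB L=GYOO
After move 3 (R'): R=BRWR U=WWGO F=RWGG D=YRYY B=BOBB
After move 4 (R'): R=RRBW U=WBGB F=RWGO D=YWYG B=YORB
After move 5 (F'): F=WORG U=WBRB R=WRYW D=YOYG L=GBOG
After move 6 (R): R=YWWR U=WORG F=WORG D=YRYY B=BOBB
After move 7 (U'): U=OGWR F=GBRG R=WOWR B=YWBB L=BOOG
Query: B face = YWBB

Answer: Y W B B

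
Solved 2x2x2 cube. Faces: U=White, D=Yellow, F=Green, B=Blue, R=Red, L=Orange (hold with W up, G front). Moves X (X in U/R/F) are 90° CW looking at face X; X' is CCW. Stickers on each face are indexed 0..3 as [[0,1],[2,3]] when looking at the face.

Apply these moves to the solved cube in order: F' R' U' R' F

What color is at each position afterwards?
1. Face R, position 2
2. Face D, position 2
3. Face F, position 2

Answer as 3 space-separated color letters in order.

Answer: R Y R

Derivation:
After move 1 (F'): F=GGGG U=WWRR R=YRYR D=OOYY L=OWOW
After move 2 (R'): R=RRYY U=WBRB F=GWGR D=OGYG B=YBOB
After move 3 (U'): U=BBWR F=OWGR R=GWYY B=RROB L=YBOW
After move 4 (R'): R=WYGY U=BOWR F=OBGR D=OWYR B=GRGB
After move 5 (F): F=GORB U=BOWB R=WYRY D=GWYR L=YOOW
Query 1: R[2] = R
Query 2: D[2] = Y
Query 3: F[2] = R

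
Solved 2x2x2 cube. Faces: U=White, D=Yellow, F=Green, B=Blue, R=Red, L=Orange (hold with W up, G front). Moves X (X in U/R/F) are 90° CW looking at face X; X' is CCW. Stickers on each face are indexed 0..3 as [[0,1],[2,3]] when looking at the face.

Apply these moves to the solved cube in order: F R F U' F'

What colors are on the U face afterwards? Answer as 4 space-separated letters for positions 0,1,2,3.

Answer: G Y G G

Derivation:
After move 1 (F): F=GGGG U=WWOO R=WRWR D=RRYY L=OYOY
After move 2 (R): R=WWRR U=WGOG F=GRGY D=RBYB B=OBWB
After move 3 (F): F=GGYR U=WGYY R=OWGR D=RWYB L=OROB
After move 4 (U'): U=GYWY F=ORYR R=GGGR B=OWWB L=OBOB
After move 5 (F'): F=RROY U=GYGG R=WGRR D=BBYB L=OYOW
Query: U face = GYGG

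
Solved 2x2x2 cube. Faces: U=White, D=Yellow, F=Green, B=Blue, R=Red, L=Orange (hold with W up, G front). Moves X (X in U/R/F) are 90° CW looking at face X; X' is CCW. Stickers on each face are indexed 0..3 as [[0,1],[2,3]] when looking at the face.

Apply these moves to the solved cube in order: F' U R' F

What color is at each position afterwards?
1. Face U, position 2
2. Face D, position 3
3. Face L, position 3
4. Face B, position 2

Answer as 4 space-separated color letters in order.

After move 1 (F'): F=GGGG U=WWRR R=YRYR D=OOYY L=OWOW
After move 2 (U): U=RWRW F=YRGG R=BBYR B=OWBB L=GGOW
After move 3 (R'): R=BRBY U=RBRO F=YWGW D=ORYG B=YWOB
After move 4 (F): F=GYWW U=RBWG R=RROY D=BBYG L=GOOR
Query 1: U[2] = W
Query 2: D[3] = G
Query 3: L[3] = R
Query 4: B[2] = O

Answer: W G R O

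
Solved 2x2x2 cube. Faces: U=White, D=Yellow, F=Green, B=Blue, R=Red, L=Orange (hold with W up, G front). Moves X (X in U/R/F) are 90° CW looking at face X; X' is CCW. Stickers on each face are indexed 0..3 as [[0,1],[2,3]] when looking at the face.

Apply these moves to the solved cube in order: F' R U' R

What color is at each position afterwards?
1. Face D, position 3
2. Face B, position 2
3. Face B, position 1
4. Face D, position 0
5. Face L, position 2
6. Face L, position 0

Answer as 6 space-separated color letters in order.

After move 1 (F'): F=GGGG U=WWRR R=YRYR D=OOYY L=OWOW
After move 2 (R): R=YYRR U=WGRG F=GOGY D=OBYB B=RBWB
After move 3 (U'): U=GGWR F=OWGY R=GORR B=YYWB L=RBOW
After move 4 (R): R=RGRO U=GWWY F=OBGB D=OWYY B=RYGB
Query 1: D[3] = Y
Query 2: B[2] = G
Query 3: B[1] = Y
Query 4: D[0] = O
Query 5: L[2] = O
Query 6: L[0] = R

Answer: Y G Y O O R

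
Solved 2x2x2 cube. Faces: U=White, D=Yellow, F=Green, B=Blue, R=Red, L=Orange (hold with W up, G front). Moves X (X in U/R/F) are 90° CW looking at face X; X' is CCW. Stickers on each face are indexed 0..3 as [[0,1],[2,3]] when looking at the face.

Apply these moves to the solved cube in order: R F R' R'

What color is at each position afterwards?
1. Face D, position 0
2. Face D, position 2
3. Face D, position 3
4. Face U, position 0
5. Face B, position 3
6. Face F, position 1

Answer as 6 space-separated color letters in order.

Answer: R Y O W B W

Derivation:
After move 1 (R): R=RRRR U=WGWG F=GYGY D=YBYB B=WBWB
After move 2 (F): F=GGYY U=WGOO R=WRGR D=RRYB L=OYOB
After move 3 (R'): R=RRWG U=WWOW F=GGYO D=RGYY B=BBRB
After move 4 (R'): R=RGRW U=WROB F=GWYW D=RGYO B=YBGB
Query 1: D[0] = R
Query 2: D[2] = Y
Query 3: D[3] = O
Query 4: U[0] = W
Query 5: B[3] = B
Query 6: F[1] = W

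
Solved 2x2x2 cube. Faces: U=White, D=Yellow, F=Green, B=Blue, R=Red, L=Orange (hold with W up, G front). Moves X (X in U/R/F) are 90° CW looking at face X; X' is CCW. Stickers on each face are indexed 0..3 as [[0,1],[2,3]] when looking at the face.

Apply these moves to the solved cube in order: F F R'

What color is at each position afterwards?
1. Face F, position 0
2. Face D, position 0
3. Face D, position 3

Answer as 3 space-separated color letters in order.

Answer: G W G

Derivation:
After move 1 (F): F=GGGG U=WWOO R=WRWR D=RRYY L=OYOY
After move 2 (F): F=GGGG U=WWYY R=OROR D=WWYY L=OROR
After move 3 (R'): R=RROO U=WBYB F=GWGY D=WGYG B=YBWB
Query 1: F[0] = G
Query 2: D[0] = W
Query 3: D[3] = G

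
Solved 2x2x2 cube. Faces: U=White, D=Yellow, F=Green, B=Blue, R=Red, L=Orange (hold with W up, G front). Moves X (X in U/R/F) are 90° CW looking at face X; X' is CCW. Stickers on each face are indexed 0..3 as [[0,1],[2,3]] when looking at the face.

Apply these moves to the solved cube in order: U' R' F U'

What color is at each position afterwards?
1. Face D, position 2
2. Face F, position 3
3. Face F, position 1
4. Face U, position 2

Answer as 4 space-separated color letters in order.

Answer: Y W Y W

Derivation:
After move 1 (U'): U=WWWW F=OOGG R=GGRR B=RRBB L=BBOO
After move 2 (R'): R=GRGR U=WBWR F=OWGW D=YOYG B=YRYB
After move 3 (F): F=GOWW U=WBOB R=WRRR D=GGYG L=BYOO
After move 4 (U'): U=BBWO F=BYWW R=GORR B=WRYB L=YROO
Query 1: D[2] = Y
Query 2: F[3] = W
Query 3: F[1] = Y
Query 4: U[2] = W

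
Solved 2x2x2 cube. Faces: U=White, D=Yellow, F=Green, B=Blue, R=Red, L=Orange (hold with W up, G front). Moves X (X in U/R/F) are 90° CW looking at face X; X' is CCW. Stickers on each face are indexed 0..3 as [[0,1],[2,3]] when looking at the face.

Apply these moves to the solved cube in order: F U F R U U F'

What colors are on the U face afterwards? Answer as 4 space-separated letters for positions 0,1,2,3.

After move 1 (F): F=GGGG U=WWOO R=WRWR D=RRYY L=OYOY
After move 2 (U): U=OWOW F=WRGG R=BBWR B=OYBB L=GGOY
After move 3 (F): F=GWGR U=OWYG R=OBWR D=WBYY L=GROR
After move 4 (R): R=WORB U=OWYR F=GBGY D=WBYO B=GYWB
After move 5 (U): U=YORW F=WOGY R=GYRB B=GRWB L=GBOR
After move 6 (U): U=RYWO F=GYGY R=GRRB B=GBWB L=WOOR
After move 7 (F'): F=YYGG U=RYGR R=BRWB D=ORYO L=WOOW
Query: U face = RYGR

Answer: R Y G R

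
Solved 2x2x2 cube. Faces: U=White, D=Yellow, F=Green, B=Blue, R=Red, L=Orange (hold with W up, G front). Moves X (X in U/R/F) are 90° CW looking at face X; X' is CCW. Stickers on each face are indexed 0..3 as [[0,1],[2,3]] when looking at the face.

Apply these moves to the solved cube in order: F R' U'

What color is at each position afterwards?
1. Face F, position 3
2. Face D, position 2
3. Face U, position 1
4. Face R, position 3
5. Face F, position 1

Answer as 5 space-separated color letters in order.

After move 1 (F): F=GGGG U=WWOO R=WRWR D=RRYY L=OYOY
After move 2 (R'): R=RRWW U=WBOB F=GWGO D=RGYG B=YBRB
After move 3 (U'): U=BBWO F=OYGO R=GWWW B=RRRB L=YBOY
Query 1: F[3] = O
Query 2: D[2] = Y
Query 3: U[1] = B
Query 4: R[3] = W
Query 5: F[1] = Y

Answer: O Y B W Y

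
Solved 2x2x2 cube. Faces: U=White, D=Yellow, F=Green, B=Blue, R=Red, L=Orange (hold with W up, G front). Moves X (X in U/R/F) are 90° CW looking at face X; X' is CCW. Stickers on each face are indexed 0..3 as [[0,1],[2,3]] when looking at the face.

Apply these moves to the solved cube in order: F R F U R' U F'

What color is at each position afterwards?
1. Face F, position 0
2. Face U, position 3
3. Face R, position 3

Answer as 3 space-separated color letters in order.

After move 1 (F): F=GGGG U=WWOO R=WRWR D=RRYY L=OYOY
After move 2 (R): R=WWRR U=WGOG F=GRGY D=RBYB B=OBWB
After move 3 (F): F=GGYR U=WGYY R=OWGR D=RWYB L=OROB
After move 4 (U): U=YWYG F=OWYR R=OBGR B=ORWB L=GGOB
After move 5 (R'): R=BROG U=YWYO F=OWYG D=RWYR B=BRWB
After move 6 (U): U=YYOW F=BRYG R=BROG B=GGWB L=OWOB
After move 7 (F'): F=RGBY U=YYBO R=WRRG D=WBYR L=OWOO
Query 1: F[0] = R
Query 2: U[3] = O
Query 3: R[3] = G

Answer: R O G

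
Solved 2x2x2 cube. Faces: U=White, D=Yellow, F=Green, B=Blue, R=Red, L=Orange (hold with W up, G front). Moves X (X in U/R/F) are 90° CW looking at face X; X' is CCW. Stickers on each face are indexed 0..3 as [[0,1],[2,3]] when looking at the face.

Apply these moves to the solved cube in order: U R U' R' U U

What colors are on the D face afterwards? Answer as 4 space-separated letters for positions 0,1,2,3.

Answer: Y G Y Y

Derivation:
After move 1 (U): U=WWWW F=RRGG R=BBRR B=OOBB L=GGOO
After move 2 (R): R=RBRB U=WRWG F=RYGY D=YBYO B=WOWB
After move 3 (U'): U=RGWW F=GGGY R=RYRB B=RBWB L=WOOO
After move 4 (R'): R=YBRR U=RWWR F=GGGW D=YGYY B=OBBB
After move 5 (U): U=WRRW F=YBGW R=OBRR B=WOBB L=GGOO
After move 6 (U): U=RWWR F=OBGW R=WORR B=GGBB L=YBOO
Query: D face = YGYY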